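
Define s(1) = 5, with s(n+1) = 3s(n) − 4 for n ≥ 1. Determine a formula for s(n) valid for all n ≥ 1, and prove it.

Claim: s(n) = 3^n + 2.

Base case: s(1) = 5, and 3^1 + 2 = 3 + 2 = 5.
Assume s(m) = 3^m + 2 for some m ≥ 1.
Then s(m+1) = 3s(m) − 4 = 3·(3^m + 2) − 4 = 3^{m+1} + 6 − 4 = 3^{m+1} + 2.
This completes the inductive step, so s(n) = 3^n + 2 for all n ≥ 1.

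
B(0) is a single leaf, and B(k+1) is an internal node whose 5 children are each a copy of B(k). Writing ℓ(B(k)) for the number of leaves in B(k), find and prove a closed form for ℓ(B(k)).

Claim: ℓ(B(k)) = 5^k.

Base case: ℓ(B(0)) = 1, and 5^0 = 1.
Assume ℓ(B(m)) = 5^m.
Then ℓ(B(m+1)) = 5·ℓ(B(m)) = 5·5^m = 5^{m+1}.
By induction, ℓ(B(k)) = 5^k for all k ≥ 0.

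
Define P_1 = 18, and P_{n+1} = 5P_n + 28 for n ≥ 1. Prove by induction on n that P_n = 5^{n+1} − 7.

Base case: P_1 = 18, and 5^{1+1} − 7 = 25 − 7 = 18.
Assume P_k = 5^{k+1} − 7 for some k ≥ 1.
Then P_{k+1} = 5P_k + 28 = 5·(5^{k+1} − 7) + 28 = 5^{k+2} − 35 + 28 = 5^{k+2} − 7.
Hence P_n = 5^{n+1} − 7 for every n ≥ 1, by induction.

P_n = 5^{n+1} − 7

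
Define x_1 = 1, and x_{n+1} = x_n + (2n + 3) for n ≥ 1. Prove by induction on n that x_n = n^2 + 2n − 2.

Base case: x_1 = 1, and 1^2 + 2·1 − 2 = 1.
Assume x_m = m^2 + 2m − 2.
Then x_{m+1} = x_m + (2m + 3) = (m^2 + 2m − 2) + (2m + 3) = m^2 + 4m + 1,
and (m+1)^2 + 2·(m+1) − 2 = m^2 + 4m + 1.
Hence x_n = n^2 + 2n − 2 for every n ≥ 1, by induction.

x_n = n^2 + 2n − 2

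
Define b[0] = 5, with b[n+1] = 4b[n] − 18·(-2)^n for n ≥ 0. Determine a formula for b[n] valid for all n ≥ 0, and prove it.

Claim: b[n] = 2·4^n + 3·(-2)^n.

Base case: b[0] = 5, and 2·4^0 + 3·(-2)^0 = 2 + 3 = 5.
Assume b[m] = 2·4^m + 3·(-2)^m for some m ≥ 0.
Then b[m+1] = 4b[m] − 18·(-2)^m = 4·(2·4^m + 3·(-2)^m) − 18·(-2)^m = 2·4^{m+1} + 12·(-2)^m − 18·(-2)^m = 2·4^{m+1} − 6·(-2)^m = 2·4^{m+1} + 3·(-2)^{m+1}.
This completes the inductive step, so b[n] = 2·4^n + 3·(-2)^n for all n ≥ 0.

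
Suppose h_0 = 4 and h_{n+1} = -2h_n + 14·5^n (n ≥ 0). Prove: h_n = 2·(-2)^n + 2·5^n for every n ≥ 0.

Base case: h_0 = 4, and 2·(-2)^0 + 2·5^0 = 2 + 2 = 4.
Assume h_j = 2·(-2)^j + 2·5^j for some j ≥ 0.
Then h_{j+1} = -2h_j + 14·5^j = -2·(2·(-2)^j + 2·5^j) + 14·5^j = 2·(-2)^{j+1} − 4·5^j + 14·5^j = 2·(-2)^{j+1} + 10·5^j = 2·(-2)^{j+1} + 2·5^{j+1}.
So the formula holds for j+1, and by induction h_n = 2·(-2)^n + 2·5^n for all n ≥ 0.

h_n = 2·(-2)^n + 2·5^n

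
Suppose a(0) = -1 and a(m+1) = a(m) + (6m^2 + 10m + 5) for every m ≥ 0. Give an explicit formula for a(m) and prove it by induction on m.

Claim: a(m) = 2m^3 + 2m^2 + m − 1.

Base case: a(0) = -1, and 2·0^3 + 2·0^2 + 0 − 1 = -1.
Assume a(j) = 2j^3 + 2j^2 + j − 1.
Then a(j+1) = a(j) + (6j^2 + 10j + 5) = (2j^3 + 2j^2 + j − 1) + (6j^2 + 10j + 5) = 2j^3 + 8j^2 + 11j + 4,
and 2·(j+1)^3 + 2·(j+1)^2 + (j+1) − 1 = 2j^3 + 8j^2 + 11j + 4.
This completes the inductive step, so a(m) = 2m^3 + 2m^2 + m − 1 for all m ≥ 0.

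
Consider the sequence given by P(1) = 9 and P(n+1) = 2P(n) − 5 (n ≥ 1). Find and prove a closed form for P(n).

Claim: P(n) = 2^{n+1} + 5.

Base case: P(1) = 9, and 2^{1+1} + 5 = 4 + 5 = 9.
Assume P(m) = 2^{m+1} + 5 for some m ≥ 1.
Then P(m+1) = 2P(m) − 5 = 2·(2^{m+1} + 5) − 5 = 2^{m+2} + 10 − 5 = 2^{m+2} + 5.
This completes the inductive step, so P(n) = 2^{n+1} + 5 for all n ≥ 1.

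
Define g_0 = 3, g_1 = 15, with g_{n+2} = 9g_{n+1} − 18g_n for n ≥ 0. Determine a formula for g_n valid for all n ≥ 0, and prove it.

Claim: g_n = 3^n + 2·6^n.

Base cases: g_0 = 3 and 3^0 + 2·6^0 = 3; g_1 = 15 and 3^1 + 2·6^1 = 15.
Assume g_i = 3^i + 2·6^i for all 0 ≤ i ≤ j, where j ≥ 1.
Then g_{j+1} = 9g_j − 18g_{j−1} = 9·(3^j + 2·6^j) − 18·(3^{j−1} + 2·6^{j−1}) = (9·3 − 18)3^{j−1} + 2·(9·6 − 18)6^{j−1} = 9·3^{j−1} + 72·6^{j−1} = 3^{j+1} + 2·6^{j+1}.
By strong induction, g_n = 3^n + 2·6^n for all n ≥ 0.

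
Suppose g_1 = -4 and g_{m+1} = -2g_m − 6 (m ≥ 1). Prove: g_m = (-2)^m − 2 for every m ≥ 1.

Base case: g_1 = -4, and (-2)^1 − 2 = -2 − 2 = -4.
Assume g_j = (-2)^j − 2 for some j ≥ 1.
Then g_{j+1} = -2g_j − 6 = -2·((-2)^j − 2) − 6 = -2·(-2)^j + 4 − 6 = (-2)^{j+1} − 2.
This completes the inductive step, so g_m = (-2)^m − 2 for all m ≥ 1.

g_m = (-2)^m − 2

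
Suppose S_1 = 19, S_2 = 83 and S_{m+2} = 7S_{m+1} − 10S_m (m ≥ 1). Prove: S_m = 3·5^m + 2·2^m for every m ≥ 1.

Base cases: S_1 = 19 and 3·5^1 + 2·2^1 = 19; S_2 = 83 and 3·5^2 + 2·2^2 = 83.
Assume S_j = 3·5^j + 2·2^j for all 1 ≤ j ≤ k, where k ≥ 2.
Then S_{k+1} = 7S_k − 10S_{k−1} = 7·(3·5^k + 2·2^k) − 10·(3·5^{k−1} + 2·2^{k−1}) = 3·(7·5 − 10)5^{k−1} + 2·(7·2 − 10)2^{k−1} = 75·5^{k−1} + 8·2^{k−1} = 3·5^{k+1} + 2·2^{k+1}.
This completes the inductive step, so S_m = 3·5^m + 2·2^m for all m ≥ 1.

S_m = 3·5^m + 2·2^m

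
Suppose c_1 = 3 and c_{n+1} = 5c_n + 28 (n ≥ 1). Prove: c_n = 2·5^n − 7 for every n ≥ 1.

Base case: c_1 = 3, and 2·5^1 − 7 = 10 − 7 = 3.
Assume c_m = 2·5^m − 7 for some m ≥ 1.
Then c_{m+1} = 5c_m + 28 = 5·(2·5^m − 7) + 28 = 10·5^m − 35 + 28 = 2·5^{m+1} − 7.
By induction, c_n = 2·5^n − 7 for all n ≥ 1.

c_n = 2·5^n − 7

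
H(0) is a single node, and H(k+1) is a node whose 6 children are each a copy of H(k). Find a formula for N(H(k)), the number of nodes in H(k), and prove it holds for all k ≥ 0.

Claim: N(H(k)) = (6^{k+1} − 1)/5.

Base case: N(H(0)) = 1, and (6^{0+1} − 1)/5 = 1.
Assume N(H(r)) = (6^{r+1} − 1)/5.
Then N(H(r+1)) = 1 + 6N(H(r)) = 1 + 6·(6^{r+1} − 1)/5 = 1 + (6^{r+2} − 6)/5 = (5 + 6^{r+2} − 6)/5 = (6^{r+2} − 1)/5.
Hence N(H(k)) = (6^{k+1} − 1)/5 for every k ≥ 0, by induction.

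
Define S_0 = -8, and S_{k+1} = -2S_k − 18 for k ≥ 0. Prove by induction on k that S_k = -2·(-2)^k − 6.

Base case: S_0 = -8, and -2·(-2)^0 − 6 = -2 − 6 = -8.
Assume S_m = -2·(-2)^m − 6 for some m ≥ 0.
Then S_{m+1} = -2S_m − 18 = -2·(-2·(-2)^m − 6) − 18 = 4·(-2)^m + 12 − 18 = -2·(-2)^{m+1} − 6.
By induction, S_k = -2·(-2)^k − 6 for all k ≥ 0.

S_k = -2·(-2)^k − 6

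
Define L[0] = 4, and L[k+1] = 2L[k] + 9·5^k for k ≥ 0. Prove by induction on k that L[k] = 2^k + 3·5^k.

Base case: L[0] = 4, and 2^0 + 3·5^0 = 1 + 3 = 4.
Assume L[j] = 2^j + 3·5^j for some j ≥ 0.
Then L[j+1] = 2L[j] + 9·5^j = 2·(2^j + 3·5^j) + 9·5^j = 2^{j+1} + 6·5^j + 9·5^j = 2^{j+1} + 15·5^j = 2^{j+1} + 3·5^{j+1}.
So the formula holds for j+1, and by induction L[k] = 2^k + 3·5^k for all k ≥ 0.

L[k] = 2^k + 3·5^k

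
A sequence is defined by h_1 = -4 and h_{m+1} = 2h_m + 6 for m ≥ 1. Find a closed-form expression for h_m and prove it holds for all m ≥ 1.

Claim: h_m = 2^m − 6.

Base case: h_1 = -4, and 2^1 − 6 = 2 − 6 = -4.
Assume h_j = 2^j − 6 for some j ≥ 1.
Then h_{j+1} = 2h_j + 6 = 2·(2^j − 6) + 6 = 2^{j+1} − 12 + 6 = 2^{j+1} − 6.
This completes the inductive step, so h_m = 2^m − 6 for all m ≥ 1.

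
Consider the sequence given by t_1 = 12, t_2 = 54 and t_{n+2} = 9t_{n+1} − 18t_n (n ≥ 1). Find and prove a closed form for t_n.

Claim: t_n = 6^n + 2·3^n.

Base cases: t_1 = 12 and 6^1 + 2·3^1 = 12; t_2 = 54 and 6^2 + 2·3^2 = 54.
Assume t_j = 6^j + 2·3^j for all 1 ≤ j ≤ k, where k ≥ 2.
Then t_{k+1} = 9t_k − 18t_{k−1} = 9·(6^k + 2·3^k) − 18·(6^{k−1} + 2·3^{k−1}) = (9·6 − 18)6^{k−1} + 2·(9·3 − 18)3^{k−1} = 36·6^{k−1} + 18·3^{k−1} = 6^{k+1} + 2·3^{k+1}.
This completes the inductive step, so t_n = 6^n + 2·3^n for all n ≥ 1.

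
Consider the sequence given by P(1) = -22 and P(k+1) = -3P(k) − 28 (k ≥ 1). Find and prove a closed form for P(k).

Claim: P(k) = 5·(-3)^k − 7.

Base case: P(1) = -22, and 5·(-3)^1 − 7 = -15 − 7 = -22.
Assume P(r) = 5·(-3)^r − 7 for some r ≥ 1.
Then P(r+1) = -3P(r) − 28 = -3·(5·(-3)^r − 7) − 28 = -15·(-3)^r + 21 − 28 = 5·(-3)^{r+1} − 7.
So the formula holds for r+1, and by induction P(k) = 5·(-3)^k − 7 for all k ≥ 1.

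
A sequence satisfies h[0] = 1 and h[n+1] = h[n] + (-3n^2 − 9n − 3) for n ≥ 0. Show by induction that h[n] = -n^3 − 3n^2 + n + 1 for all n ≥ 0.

Base case: h[0] = 1, and -0^3 − 3·0^2 + 0 + 1 = 1.
Assume h[r] = -r^3 − 3r^2 + r + 1.
Then h[r+1] = h[r] + (-3r^2 − 9r − 3) = (-r^3 − 3r^2 + r + 1) + (-3r^2 − 9r − 3) = -r^3 − 6r^2 − 8r − 2,
and -(r+1)^3 − 3·(r+1)^2 + (r+1) + 1 = -r^3 − 6r^2 − 8r − 2.
By induction, h[n] = -n^3 − 3n^2 + n + 1 for all n ≥ 0.

h[n] = -n^3 − 3n^2 + n + 1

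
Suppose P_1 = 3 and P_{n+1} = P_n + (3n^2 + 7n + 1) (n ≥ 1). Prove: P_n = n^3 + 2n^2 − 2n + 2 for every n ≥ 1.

Base case: P_1 = 3, and 1^3 + 2·1^2 − 2·1 + 2 = 3.
Assume P_m = m^3 + 2m^2 − 2m + 2.
Then P_{m+1} = P_m + (3m^2 + 7m + 1) = (m^3 + 2m^2 − 2m + 2) + (3m^2 + 7m + 1) = m^3 + 5m^2 + 5m + 3,
and (m+1)^3 + 2·(m+1)^2 − 2·(m+1) + 2 = m^3 + 5m^2 + 5m + 3.
This completes the inductive step, so P_n = n^3 + 2n^2 − 2n + 2 for all n ≥ 1.

P_n = n^3 + 2n^2 − 2n + 2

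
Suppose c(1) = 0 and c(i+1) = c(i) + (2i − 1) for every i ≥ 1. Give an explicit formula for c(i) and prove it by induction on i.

Claim: c(i) = i^2 − 2i + 1.

Base case: c(1) = 0, and 1^2 − 2·1 + 1 = 0.
Assume c(r) = r^2 − 2r + 1.
Then c(r+1) = c(r) + (2r − 1) = (r^2 − 2r + 1) + (2r − 1) = r^2,
and (r+1)^2 − 2·(r+1) + 1 = r^2.
Hence c(i) = i^2 − 2i + 1 for every i ≥ 1, by induction.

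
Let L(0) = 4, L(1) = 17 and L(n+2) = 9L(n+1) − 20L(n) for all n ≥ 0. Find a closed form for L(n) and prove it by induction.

Claim: L(n) = 3·4^n + 5^n.

Base cases: L(0) = 4 and 3·4^0 + 5^0 = 4; L(1) = 17 and 3·4^1 + 5^1 = 17.
Assume L(j) = 3·4^j + 5^j for all 0 ≤ j ≤ k, where k ≥ 1.
Then L(k+1) = 9L(k) − 20L(k−1) = 9·(3·4^k + 5^k) − 20·(3·4^{k−1} + 5^{k−1}) = 3·(9·4 − 20)4^{k−1} + (9·5 − 20)5^{k−1} = 48·4^{k−1} + 25·5^{k−1} = 3·4^{k+1} + 5^{k+1}.
Hence L(n) = 3·4^n + 5^n for every n ≥ 0, by strong induction.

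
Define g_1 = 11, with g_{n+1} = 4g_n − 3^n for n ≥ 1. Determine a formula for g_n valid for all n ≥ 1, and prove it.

Claim: g_n = 2·4^n + 3^n.

Base case: g_1 = 11, and 2·4^1 + 3^1 = 8 + 3 = 11.
Assume g_k = 2·4^k + 3^k for some k ≥ 1.
Then g_{k+1} = 4g_k − 3^k = 4·(2·4^k + 3^k) − 3^k = 2·4^{k+1} + 4·3^k − 3^k = 2·4^{k+1} + 3·3^k = 2·4^{k+1} + 3^{k+1}.
This completes the inductive step, so g_n = 2·4^n + 3^n for all n ≥ 1.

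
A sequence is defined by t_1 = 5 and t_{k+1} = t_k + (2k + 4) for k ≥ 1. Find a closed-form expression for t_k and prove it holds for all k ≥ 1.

Claim: t_k = k^2 + 3k + 1.

Base case: t_1 = 5, and 1^2 + 3·1 + 1 = 5.
Assume t_r = r^2 + 3r + 1.
Then t_{r+1} = t_r + (2r + 4) = (r^2 + 3r + 1) + (2r + 4) = r^2 + 5r + 5,
and (r+1)^2 + 3·(r+1) + 1 = r^2 + 5r + 5.
Hence t_k = k^2 + 3k + 1 for every k ≥ 1, by induction.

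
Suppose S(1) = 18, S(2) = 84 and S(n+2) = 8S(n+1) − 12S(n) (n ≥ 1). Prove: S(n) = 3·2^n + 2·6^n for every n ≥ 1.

Base cases: S(1) = 18 and 3·2^1 + 2·6^1 = 18; S(2) = 84 and 3·2^2 + 2·6^2 = 84.
Assume S(j) = 3·2^j + 2·6^j for all 1 ≤ j ≤ k, where k ≥ 2.
Then S(k+1) = 8S(k) − 12S(k−1) = 8·(3·2^k + 2·6^k) − 12·(3·2^{k−1} + 2·6^{k−1}) = 3·(8·2 − 12)2^{k−1} + 2·(8·6 − 12)6^{k−1} = 12·2^{k−1} + 72·6^{k−1} = 3·2^{k+1} + 2·6^{k+1}.
So the formula holds for k+1, and by strong induction S(n) = 3·2^n + 2·6^n for all n ≥ 1.

S(n) = 3·2^n + 2·6^n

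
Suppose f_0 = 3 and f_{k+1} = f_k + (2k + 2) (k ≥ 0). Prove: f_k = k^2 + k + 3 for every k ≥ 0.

Base case: f_0 = 3, and 0^2 + 0 + 3 = 3.
Assume f_m = m^2 + m + 3.
Then f_{m+1} = f_m + (2m + 2) = (m^2 + m + 3) + (2m + 2) = m^2 + 3m + 5,
and (m+1)^2 + (m+1) + 3 = m^2 + 3m + 5.
Hence f_k = k^2 + k + 3 for every k ≥ 0, by induction.

f_k = k^2 + k + 3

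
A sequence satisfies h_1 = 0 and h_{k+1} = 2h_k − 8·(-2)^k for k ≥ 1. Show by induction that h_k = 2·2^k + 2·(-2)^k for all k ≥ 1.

Base case: h_1 = 0, and 2·2^1 + 2·(-2)^1 = 4 − 4 = 0.
Assume h_m = 2·2^m + 2·(-2)^m for some m ≥ 1.
Then h_{m+1} = 2h_m − 8·(-2)^m = 2·(2·2^m + 2·(-2)^m) − 8·(-2)^m = 2·2^{m+1} + 4·(-2)^m − 8·(-2)^m = 2·2^{m+1} − 4·(-2)^m = 2·2^{m+1} + 2·(-2)^{m+1}.
By induction, h_k = 2·2^k + 2·(-2)^k for all k ≥ 1.

h_k = 2·2^k + 2·(-2)^k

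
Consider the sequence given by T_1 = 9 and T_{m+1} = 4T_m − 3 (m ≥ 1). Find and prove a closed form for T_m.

Claim: T_m = 2·4^m + 1.

Base case: T_1 = 9, and 2·4^1 + 1 = 8 + 1 = 9.
Assume T_k = 2·4^k + 1 for some k ≥ 1.
Then T_{k+1} = 4T_k − 3 = 4·(2·4^k + 1) − 3 = 8·4^k + 4 − 3 = 2·4^{k+1} + 1.
Hence T_m = 2·4^m + 1 for every m ≥ 1, by induction.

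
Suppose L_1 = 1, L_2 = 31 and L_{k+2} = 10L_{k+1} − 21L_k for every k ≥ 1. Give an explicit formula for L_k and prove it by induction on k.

Claim: L_k = 7^k − 2·3^k.

Base cases: L_1 = 1 and 7^1 − 2·3^1 = 1; L_2 = 31 and 7^2 − 2·3^2 = 31.
Assume L_j = 7^j − 2·3^j for all 1 ≤ j ≤ r, where r ≥ 2.
Then L_{r+1} = 10L_r − 21L_{r−1} = 10·(7^r − 2·3^r) − 21·(7^{r−1} − 2·3^{r−1}) = (10·7 − 21)7^{r−1} − 2·(10·3 − 21)3^{r−1} = 49·7^{r−1} − 18·3^{r−1} = 7^{r+1} − 2·3^{r+1}.
So the formula holds for r+1, and by strong induction L_k = 7^k − 2·3^k for all k ≥ 1.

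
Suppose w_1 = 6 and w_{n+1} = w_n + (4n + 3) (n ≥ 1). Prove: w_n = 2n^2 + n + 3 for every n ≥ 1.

Base case: w_1 = 6, and 2·1^2 + 1 + 3 = 6.
Assume w_j = 2j^2 + j + 3.
Then w_{j+1} = w_j + (4j + 3) = (2j^2 + j + 3) + (4j + 3) = 2j^2 + 5j + 6,
and 2·(j+1)^2 + (j+1) + 3 = 2j^2 + 5j + 6.
By induction, w_n = 2n^2 + n + 3 for all n ≥ 1.

w_n = 2n^2 + n + 3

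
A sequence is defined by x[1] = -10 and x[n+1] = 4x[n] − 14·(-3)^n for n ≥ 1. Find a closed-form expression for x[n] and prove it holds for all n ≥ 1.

Claim: x[n] = -4^n + 2·(-3)^n.

Base case: x[1] = -10, and -4^1 + 2·(-3)^1 = -4 − 6 = -10.
Assume x[m] = -4^m + 2·(-3)^m for some m ≥ 1.
Then x[m+1] = 4x[m] − 14·(-3)^m = 4·(-4^m + 2·(-3)^m) − 14·(-3)^m = -4^{m+1} + 8·(-3)^m − 14·(-3)^m = -4^{m+1} − 6·(-3)^m = -4^{m+1} + 2·(-3)^{m+1}.
Hence x[n] = -4^n + 2·(-3)^n for every n ≥ 1, by induction.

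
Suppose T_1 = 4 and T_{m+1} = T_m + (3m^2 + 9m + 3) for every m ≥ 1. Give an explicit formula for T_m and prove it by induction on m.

Claim: T_m = m^3 + 3m^2 − m + 1.

Base case: T_1 = 4, and 1^3 + 3·1^2 − 1 + 1 = 4.
Assume T_j = j^3 + 3j^2 − j + 1.
Then T_{j+1} = T_j + (3j^2 + 9j + 3) = (j^3 + 3j^2 − j + 1) + (3j^2 + 9j + 3) = j^3 + 6j^2 + 8j + 4,
and (j+1)^3 + 3·(j+1)^2 − (j+1) + 1 = j^3 + 6j^2 + 8j + 4.
By induction, T_m = m^3 + 3m^2 − m + 1 for all m ≥ 1.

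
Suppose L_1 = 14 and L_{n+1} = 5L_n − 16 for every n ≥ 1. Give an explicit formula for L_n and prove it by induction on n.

Claim: L_n = 2·5^n + 4.

Base case: L_1 = 14, and 2·5^1 + 4 = 10 + 4 = 14.
Assume L_m = 2·5^m + 4 for some m ≥ 1.
Then L_{m+1} = 5L_m − 16 = 5·(2·5^m + 4) − 16 = 10·5^m + 20 − 16 = 2·5^{m+1} + 4.
So the formula holds for m+1, and by induction L_n = 2·5^n + 4 for all n ≥ 1.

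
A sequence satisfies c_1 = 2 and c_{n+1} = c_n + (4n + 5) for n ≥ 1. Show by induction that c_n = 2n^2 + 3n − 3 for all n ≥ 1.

Base case: c_1 = 2, and 2·1^2 + 3·1 − 3 = 2.
Assume c_j = 2j^2 + 3j − 3.
Then c_{j+1} = c_j + (4j + 5) = (2j^2 + 3j − 3) + (4j + 5) = 2j^2 + 7j + 2,
and 2·(j+1)^2 + 3·(j+1) − 3 = 2j^2 + 7j + 2.
Hence c_n = 2n^2 + 3n − 3 for every n ≥ 1, by induction.

c_n = 2n^2 + 3n − 3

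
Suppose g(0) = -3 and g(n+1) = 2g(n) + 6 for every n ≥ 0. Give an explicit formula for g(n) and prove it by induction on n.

Claim: g(n) = 3·2^n − 6.

Base case: g(0) = -3, and 3·2^0 − 6 = 3 − 6 = -3.
Assume g(r) = 3·2^r − 6 for some r ≥ 0.
Then g(r+1) = 2g(r) + 6 = 2·(3·2^r − 6) + 6 = 6·2^r − 12 + 6 = 3·2^{r+1} − 6.
Hence g(n) = 3·2^n − 6 for every n ≥ 0, by induction.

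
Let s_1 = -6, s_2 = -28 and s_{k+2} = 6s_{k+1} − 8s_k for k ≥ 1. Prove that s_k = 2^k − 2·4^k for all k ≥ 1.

Base cases: s_1 = -6 and 2^1 − 2·4^1 = -6; s_2 = -28 and 2^2 − 2·4^2 = -28.
Assume s_i = 2^i − 2·4^i for all 1 ≤ i ≤ j, where j ≥ 2.
Then s_{j+1} = 6s_j − 8s_{j−1} = 6·(2^j − 2·4^j) − 8·(2^{j−1} − 2·4^{j−1}) = (6·2 − 8)2^{j−1} − 2·(6·4 − 8)4^{j−1} = 4·2^{j−1} − 32·4^{j−1} = 2^{j+1} − 2·4^{j+1}.
This completes the inductive step, so s_k = 2^k − 2·4^k for all k ≥ 1.

s_k = 2^k − 2·4^k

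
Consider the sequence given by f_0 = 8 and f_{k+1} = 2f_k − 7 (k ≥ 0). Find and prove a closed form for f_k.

Claim: f_k = 2^k + 7.

Base case: f_0 = 8, and 2^0 + 7 = 1 + 7 = 8.
Assume f_r = 2^r + 7 for some r ≥ 0.
Then f_{r+1} = 2f_r − 7 = 2·(2^r + 7) − 7 = 2^{r+1} + 14 − 7 = 2^{r+1} + 7.
This completes the inductive step, so f_k = 2^k + 7 for all k ≥ 0.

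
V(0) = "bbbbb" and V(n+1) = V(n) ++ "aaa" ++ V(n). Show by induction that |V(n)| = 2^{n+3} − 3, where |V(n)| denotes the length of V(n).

Base case: |V(0)| = 5, and 2^{0+3} − 3 = 5.
Assume |V(k)| = 2^{k+3} − 3.
Then |V(k+1)| = |V(k)| + 3 + |V(k)| = 2|V(k)| + 3 = 2(2^{k+3} − 3) + 3 = 2^{k+1+3} − 6 + 3 = 2^{k+1+3} − 3.
So the formula holds for k+1, and by induction |V(n)| = 2^{n+3} − 3 for all n ≥ 0.

|V(n)| = 2^{n+3} − 3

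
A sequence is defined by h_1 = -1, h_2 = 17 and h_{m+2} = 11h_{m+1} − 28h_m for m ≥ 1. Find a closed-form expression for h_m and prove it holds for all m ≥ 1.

Claim: h_m = 7^m − 2·4^m.

Base cases: h_1 = -1 and 7^1 − 2·4^1 = -1; h_2 = 17 and 7^2 − 2·4^2 = 17.
Assume h_j = 7^j − 2·4^j for all 1 ≤ j ≤ r, where r ≥ 2.
Then h_{r+1} = 11h_r − 28h_{r−1} = 11·(7^r − 2·4^r) − 28·(7^{r−1} − 2·4^{r−1}) = (11·7 − 28)7^{r−1} − 2·(11·4 − 28)4^{r−1} = 49·7^{r−1} − 32·4^{r−1} = 7^{r+1} − 2·4^{r+1}.
Hence h_m = 7^m − 2·4^m for every m ≥ 1, by strong induction.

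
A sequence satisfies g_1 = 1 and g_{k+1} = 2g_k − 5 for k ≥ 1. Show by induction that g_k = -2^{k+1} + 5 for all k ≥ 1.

Base case: g_1 = 1, and -2^{1+1} + 5 = -4 + 5 = 1.
Assume g_j = -2^{j+1} + 5 for some j ≥ 1.
Then g_{j+1} = 2g_j − 5 = 2·(-2^{j+1} + 5) − 5 = -2^{j+2} + 10 − 5 = -2^{j+2} + 5.
So the formula holds for j+1, and by induction g_k = -2^{k+1} + 5 for all k ≥ 1.

g_k = -2^{k+1} + 5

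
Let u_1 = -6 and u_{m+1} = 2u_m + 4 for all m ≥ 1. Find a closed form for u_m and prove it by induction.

Claim: u_m = -2^m − 4.

Base case: u_1 = -6, and -2^1 − 4 = -2 − 4 = -6.
Assume u_r = -2^r − 4 for some r ≥ 1.
Then u_{r+1} = 2u_r + 4 = 2·(-2^r − 4) + 4 = -2^{r+1} − 8 + 4 = -2^{r+1} − 4.
By induction, u_m = -2^m − 4 for all m ≥ 1.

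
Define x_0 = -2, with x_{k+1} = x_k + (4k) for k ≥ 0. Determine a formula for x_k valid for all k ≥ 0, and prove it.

Claim: x_k = 2k^2 − 2k − 2.

Base case: x_0 = -2, and 2·0^2 − 2·0 − 2 = -2.
Assume x_j = 2j^2 − 2j − 2.
Then x_{j+1} = x_j + (4j) = (2j^2 − 2j − 2) + (4j) = 2j^2 + 2j − 2,
and 2·(j+1)^2 − 2·(j+1) − 2 = 2j^2 + 2j − 2.
Hence x_k = 2k^2 − 2k − 2 for every k ≥ 0, by induction.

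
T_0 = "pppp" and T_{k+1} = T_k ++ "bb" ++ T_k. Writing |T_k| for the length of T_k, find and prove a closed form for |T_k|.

Claim: |T_k| = 6·2^k − 2.

Base case: |T_0| = 4, and 6·2^0 − 2 = 4.
Assume |T_j| = 6·2^j − 2.
Then |T_{j+1}| = |T_j| + 2 + |T_j| = 2|T_j| + 2 = 2(6·2^j − 2) + 2 = 6·2^{j+1} − 4 + 2 = 6·2^{j+1} − 2.
So the formula holds for j+1, and by induction |T_k| = 6·2^k − 2 for all k ≥ 0.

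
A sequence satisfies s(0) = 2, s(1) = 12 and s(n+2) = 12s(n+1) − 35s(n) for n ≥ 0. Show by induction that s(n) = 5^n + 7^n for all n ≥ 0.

Base cases: s(0) = 2 and 5^0 + 7^0 = 2; s(1) = 12 and 5^1 + 7^1 = 12.
Assume s(j) = 5^j + 7^j for all 0 ≤ j ≤ r, where r ≥ 1.
Then s(r+1) = 12s(r) − 35s(r−1) = 12·(5^r + 7^r) − 35·(5^{r−1} + 7^{r−1}) = (12·5 − 35)5^{r−1} + (12·7 − 35)7^{r−1} = 25·5^{r−1} + 49·7^{r−1} = 5^{r+1} + 7^{r+1}.
So the formula holds for r+1, and by strong induction s(n) = 5^n + 7^n for all n ≥ 0.

s(n) = 5^n + 7^n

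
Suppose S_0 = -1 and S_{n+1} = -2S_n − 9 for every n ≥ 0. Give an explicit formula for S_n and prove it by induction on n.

Claim: S_n = 2·(-2)^n − 3.

Base case: S_0 = -1, and 2·(-2)^0 − 3 = 2 − 3 = -1.
Assume S_j = 2·(-2)^j − 3 for some j ≥ 0.
Then S_{j+1} = -2S_j − 9 = -2·(2·(-2)^j − 3) − 9 = -4·(-2)^j + 6 − 9 = 2·(-2)^{j+1} − 3.
Hence S_n = 2·(-2)^n − 3 for every n ≥ 0, by induction.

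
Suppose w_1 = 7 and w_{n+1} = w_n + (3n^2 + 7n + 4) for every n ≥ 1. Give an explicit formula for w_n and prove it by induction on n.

Claim: w_n = n^3 + 2n^2 + n + 3.

Base case: w_1 = 7, and 1^3 + 2·1^2 + 1 + 3 = 7.
Assume w_j = j^3 + 2j^2 + j + 3.
Then w_{j+1} = w_j + (3j^2 + 7j + 4) = (j^3 + 2j^2 + j + 3) + (3j^2 + 7j + 4) = j^3 + 5j^2 + 8j + 7,
and (j+1)^3 + 2·(j+1)^2 + (j+1) + 3 = j^3 + 5j^2 + 8j + 7.
Hence w_n = n^3 + 2n^2 + n + 3 for every n ≥ 1, by induction.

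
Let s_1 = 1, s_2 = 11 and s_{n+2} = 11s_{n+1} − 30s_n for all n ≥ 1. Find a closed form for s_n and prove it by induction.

Claim: s_n = 6^n − 5^n.

Base cases: s_1 = 1 and 6^1 − 5^1 = 1; s_2 = 11 and 6^2 − 5^2 = 11.
Assume s_i = 6^i − 5^i for all 1 ≤ i ≤ j, where j ≥ 2.
Then s_{j+1} = 11s_j − 30s_{j−1} = 11·(6^j − 5^j) − 30·(6^{j−1} − 5^{j−1}) = (11·6 − 30)6^{j−1} − (11·5 − 30)5^{j−1} = 36·6^{j−1} − 25·5^{j−1} = 6^{j+1} − 5^{j+1}.
By strong induction, s_n = 6^n − 5^n for all n ≥ 1.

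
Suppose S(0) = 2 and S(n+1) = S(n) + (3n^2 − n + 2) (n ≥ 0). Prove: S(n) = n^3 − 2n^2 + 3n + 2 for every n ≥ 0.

Base case: S(0) = 2, and 0^3 − 2·0^2 + 3·0 + 2 = 2.
Assume S(j) = j^3 − 2j^2 + 3j + 2.
Then S(j+1) = S(j) + (3j^2 − j + 2) = (j^3 − 2j^2 + 3j + 2) + (3j^2 − j + 2) = j^3 + j^2 + 2j + 4,
and (j+1)^3 − 2·(j+1)^2 + 3·(j+1) + 2 = j^3 + j^2 + 2j + 4.
By induction, S(n) = n^3 − 2n^2 + 3n + 2 for all n ≥ 0.

S(n) = n^3 − 2n^2 + 3n + 2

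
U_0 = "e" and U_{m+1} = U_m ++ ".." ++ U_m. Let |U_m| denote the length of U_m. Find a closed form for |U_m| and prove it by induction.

Claim: |U_m| = 3·2^m − 2.

Base case: |U_0| = 1, and 3·2^0 − 2 = 1.
Assume |U_j| = 3·2^j − 2.
Then |U_{j+1}| = |U_j| + 2 + |U_j| = 2|U_j| + 2 = 2(3·2^j − 2) + 2 = 3·2^{j+1} − 4 + 2 = 3·2^{j+1} − 2.
So the formula holds for j+1, and by induction |U_m| = 3·2^m − 2 for all m ≥ 0.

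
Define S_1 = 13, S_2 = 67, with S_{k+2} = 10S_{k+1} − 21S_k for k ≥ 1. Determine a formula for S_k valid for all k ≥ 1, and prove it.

Claim: S_k = 7^k + 2·3^k.

Base cases: S_1 = 13 and 7^1 + 2·3^1 = 13; S_2 = 67 and 7^2 + 2·3^2 = 67.
Assume S_j = 7^j + 2·3^j for all 1 ≤ j ≤ r, where r ≥ 2.
Then S_{r+1} = 10S_r − 21S_{r−1} = 10·(7^r + 2·3^r) − 21·(7^{r−1} + 2·3^{r−1}) = (10·7 − 21)7^{r−1} + 2·(10·3 − 21)3^{r−1} = 49·7^{r−1} + 18·3^{r−1} = 7^{r+1} + 2·3^{r+1}.
This completes the inductive step, so S_k = 7^k + 2·3^k for all k ≥ 1.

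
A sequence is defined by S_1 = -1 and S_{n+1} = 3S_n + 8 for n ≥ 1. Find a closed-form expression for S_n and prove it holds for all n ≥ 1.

Claim: S_n = 3^n − 4.

Base case: S_1 = -1, and 3^1 − 4 = 3 − 4 = -1.
Assume S_r = 3^r − 4 for some r ≥ 1.
Then S_{r+1} = 3S_r + 8 = 3·(3^r − 4) + 8 = 3^{r+1} − 12 + 8 = 3^{r+1} − 4.
This completes the inductive step, so S_n = 3^n − 4 for all n ≥ 1.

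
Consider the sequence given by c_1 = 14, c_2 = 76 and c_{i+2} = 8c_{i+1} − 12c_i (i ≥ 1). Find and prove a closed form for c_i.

Claim: c_i = 2·6^i + 2^i.

Base cases: c_1 = 14 and 2·6^1 + 2^1 = 14; c_2 = 76 and 2·6^2 + 2^2 = 76.
Assume c_j = 2·6^j + 2^j for all 1 ≤ j ≤ m, where m ≥ 2.
Then c_{m+1} = 8c_m − 12c_{m−1} = 8·(2·6^m + 2^m) − 12·(2·6^{m−1} + 2^{m−1}) = 2·(8·6 − 12)6^{m−1} + (8·2 − 12)2^{m−1} = 72·6^{m−1} + 4·2^{m−1} = 2·6^{m+1} + 2^{m+1}.
So the formula holds for m+1, and by strong induction c_i = 2·6^i + 2^i for all i ≥ 1.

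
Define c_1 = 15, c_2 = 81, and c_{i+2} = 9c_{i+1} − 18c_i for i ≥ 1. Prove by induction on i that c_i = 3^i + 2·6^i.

Base cases: c_1 = 15 and 3^1 + 2·6^1 = 15; c_2 = 81 and 3^2 + 2·6^2 = 81.
Assume c_t = 3^t + 2·6^t for all 1 ≤ t ≤ j, where j ≥ 2.
Then c_{j+1} = 9c_j − 18c_{j−1} = 9·(3^j + 2·6^j) − 18·(3^{j−1} + 2·6^{j−1}) = (9·3 − 18)3^{j−1} + 2·(9·6 − 18)6^{j−1} = 9·3^{j−1} + 72·6^{j−1} = 3^{j+1} + 2·6^{j+1}.
Hence c_i = 3^i + 2·6^i for every i ≥ 1, by strong induction.

c_i = 3^i + 2·6^i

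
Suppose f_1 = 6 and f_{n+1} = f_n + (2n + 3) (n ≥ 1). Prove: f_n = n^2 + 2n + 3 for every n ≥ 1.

Base case: f_1 = 6, and 1^2 + 2·1 + 3 = 6.
Assume f_r = r^2 + 2r + 3.
Then f_{r+1} = f_r + (2r + 3) = (r^2 + 2r + 3) + (2r + 3) = r^2 + 4r + 6,
and (r+1)^2 + 2·(r+1) + 3 = r^2 + 4r + 6.
By induction, f_n = n^2 + 2n + 3 for all n ≥ 1.

f_n = n^2 + 2n + 3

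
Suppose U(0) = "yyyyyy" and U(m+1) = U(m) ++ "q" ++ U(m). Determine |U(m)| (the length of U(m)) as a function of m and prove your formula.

Claim: |U(m)| = 7·2^m − 1.

Base case: |U(0)| = 6, and 7·2^0 − 1 = 6.
Assume |U(r)| = 7·2^r − 1.
Then |U(r+1)| = |U(r)| + 1 + |U(r)| = 2|U(r)| + 1 = 2(7·2^r − 1) + 1 = 7·2^{r+1} − 2 + 1 = 7·2^{r+1} − 1.
This completes the inductive step, so |U(m)| = 7·2^m − 1 for all m ≥ 0.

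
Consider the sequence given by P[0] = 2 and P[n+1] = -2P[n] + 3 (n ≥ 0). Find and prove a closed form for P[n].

Claim: P[n] = (-2)^n + 1.

Base case: P[0] = 2, and (-2)^0 + 1 = 1 + 1 = 2.
Assume P[j] = (-2)^j + 1 for some j ≥ 0.
Then P[j+1] = -2P[j] + 3 = -2·((-2)^j + 1) + 3 = -2·(-2)^j − 2 + 3 = (-2)^{j+1} + 1.
So the formula holds for j+1, and by induction P[n] = (-2)^n + 1 for all n ≥ 0.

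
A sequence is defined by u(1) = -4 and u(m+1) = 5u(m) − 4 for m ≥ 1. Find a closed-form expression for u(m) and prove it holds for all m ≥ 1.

Claim: u(m) = -5^m + 1.

Base case: u(1) = -4, and -5^1 + 1 = -5 + 1 = -4.
Assume u(r) = -5^r + 1 for some r ≥ 1.
Then u(r+1) = 5u(r) − 4 = 5·(-5^r + 1) − 4 = -5^{r+1} + 5 − 4 = -5^{r+1} + 1.
This completes the inductive step, so u(m) = -5^m + 1 for all m ≥ 1.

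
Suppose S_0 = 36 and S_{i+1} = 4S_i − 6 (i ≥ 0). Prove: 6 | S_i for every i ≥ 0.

Base case: S_0 = 36 = 6·6, so 6 | S_0.
Assume 6 | S_m, so S_m = 6t for some integer t.
Then S_{m+1} = 4S_m − 6 = 4·(6t) − 6 = 6(4t − 1), so 6 | S_{m+1}.
By induction, 6 | S_i for all i ≥ 0.

6 | S_i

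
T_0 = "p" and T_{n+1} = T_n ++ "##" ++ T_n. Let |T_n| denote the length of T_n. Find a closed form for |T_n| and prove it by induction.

Claim: |T_n| = 3·2^n − 2.

Base case: |T_0| = 1, and 3·2^0 − 2 = 1.
Assume |T_j| = 3·2^j − 2.
Then |T_{j+1}| = |T_j| + 2 + |T_j| = 2|T_j| + 2 = 2(3·2^j − 2) + 2 = 3·2^{j+1} − 4 + 2 = 3·2^{j+1} − 2.
Hence |T_n| = 3·2^n − 2 for every n ≥ 0, by induction.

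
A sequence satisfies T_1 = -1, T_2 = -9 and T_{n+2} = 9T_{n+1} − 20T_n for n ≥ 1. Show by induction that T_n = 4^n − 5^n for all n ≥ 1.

Base cases: T_1 = -1 and 4^1 − 5^1 = -1; T_2 = -9 and 4^2 − 5^2 = -9.
Assume T_i = 4^i − 5^i for all 1 ≤ i ≤ j, where j ≥ 2.
Then T_{j+1} = 9T_j − 20T_{j−1} = 9·(4^j − 5^j) − 20·(4^{j−1} − 5^{j−1}) = (9·4 − 20)4^{j−1} − (9·5 − 20)5^{j−1} = 16·4^{j−1} − 25·5^{j−1} = 4^{j+1} − 5^{j+1}.
This completes the inductive step, so T_n = 4^n − 5^n for all n ≥ 1.

T_n = 4^n − 5^n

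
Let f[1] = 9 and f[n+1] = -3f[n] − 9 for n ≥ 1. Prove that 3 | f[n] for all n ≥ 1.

Base case: f[1] = 9 = 3·3, so 3 | f[1].
Assume 3 | f[j], so f[j] = 3t for some integer t.
Then f[j+1] = -3f[j] − 9 = -3·(3t) − 9 = 3(-3t − 3), so 3 | f[j+1].
This completes the inductive step, so 3 | f[n] for all n ≥ 1.

3 | f[n]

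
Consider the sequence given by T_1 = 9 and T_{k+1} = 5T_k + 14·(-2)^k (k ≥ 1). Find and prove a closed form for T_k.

Claim: T_k = 5^k − 2·(-2)^k.

Base case: T_1 = 9, and 5^1 − 2·(-2)^1 = 5 + 4 = 9.
Assume T_m = 5^m − 2·(-2)^m for some m ≥ 1.
Then T_{m+1} = 5T_m + 14·(-2)^m = 5·(5^m − 2·(-2)^m) + 14·(-2)^m = 5^{m+1} − 10·(-2)^m + 14·(-2)^m = 5^{m+1} + 4·(-2)^m = 5^{m+1} − 2·(-2)^{m+1}.
So the formula holds for m+1, and by induction T_k = 5^k − 2·(-2)^k for all k ≥ 1.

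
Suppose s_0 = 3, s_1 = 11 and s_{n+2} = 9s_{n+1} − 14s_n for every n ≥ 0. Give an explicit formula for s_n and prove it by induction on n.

Claim: s_n = 7^n + 2·2^n.

Base cases: s_0 = 3 and 7^0 + 2·2^0 = 3; s_1 = 11 and 7^1 + 2·2^1 = 11.
Assume s_i = 7^i + 2·2^i for all 0 ≤ i ≤ j, where j ≥ 1.
Then s_{j+1} = 9s_j − 14s_{j−1} = 9·(7^j + 2·2^j) − 14·(7^{j−1} + 2·2^{j−1}) = (9·7 − 14)7^{j−1} + 2·(9·2 − 14)2^{j−1} = 49·7^{j−1} + 8·2^{j−1} = 7^{j+1} + 2·2^{j+1}.
By strong induction, s_n = 7^n + 2·2^n for all n ≥ 0.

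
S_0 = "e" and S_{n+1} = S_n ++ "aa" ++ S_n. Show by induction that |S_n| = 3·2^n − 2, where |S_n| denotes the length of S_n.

Base case: |S_0| = 1, and 3·2^0 − 2 = 1.
Assume |S_k| = 3·2^k − 2.
Then |S_{k+1}| = |S_k| + 2 + |S_k| = 2|S_k| + 2 = 2(3·2^k − 2) + 2 = 3·2^{k+1} − 4 + 2 = 3·2^{k+1} − 2.
By induction, |S_n| = 3·2^n − 2 for all n ≥ 0.

|S_n| = 3·2^n − 2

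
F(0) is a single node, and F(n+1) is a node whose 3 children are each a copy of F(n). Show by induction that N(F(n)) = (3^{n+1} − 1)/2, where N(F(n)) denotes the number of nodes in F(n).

Base case: N(F(0)) = 1, and (3^{0+1} − 1)/2 = 1.
Assume N(F(j)) = (3^{j+1} − 1)/2.
Then N(F(j+1)) = 1 + 3N(F(j)) = 1 + 3·(3^{j+1} − 1)/2 = 1 + (3^{j+2} − 3)/2 = (2 + 3^{j+2} − 3)/2 = (3^{j+2} − 1)/2.
So the formula holds for j+1, and by induction N(F(n)) = (3^{n+1} − 1)/2 for all n ≥ 0.

N(F(n)) = (3^{n+1} − 1)/2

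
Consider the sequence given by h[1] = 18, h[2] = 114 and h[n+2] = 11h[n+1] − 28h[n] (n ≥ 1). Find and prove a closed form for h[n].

Claim: h[n] = 2·7^n + 4^n.

Base cases: h[1] = 18 and 2·7^1 + 4^1 = 18; h[2] = 114 and 2·7^2 + 4^2 = 114.
Assume h[j] = 2·7^j + 4^j for all 1 ≤ j ≤ r, where r ≥ 2.
Then h[r+1] = 11h[r] − 28h[r−1] = 11·(2·7^r + 4^r) − 28·(2·7^{r−1} + 4^{r−1}) = 2·(11·7 − 28)7^{r−1} + (11·4 − 28)4^{r−1} = 98·7^{r−1} + 16·4^{r−1} = 2·7^{r+1} + 4^{r+1}.
This completes the inductive step, so h[n] = 2·7^n + 4^n for all n ≥ 1.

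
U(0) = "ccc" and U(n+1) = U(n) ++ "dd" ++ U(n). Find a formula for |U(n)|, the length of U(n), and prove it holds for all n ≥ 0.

Claim: |U(n)| = 5·2^n − 2.

Base case: |U(0)| = 3, and 5·2^0 − 2 = 3.
Assume |U(m)| = 5·2^m − 2.
Then |U(m+1)| = |U(m)| + 2 + |U(m)| = 2|U(m)| + 2 = 2(5·2^m − 2) + 2 = 5·2^{m+1} − 4 + 2 = 5·2^{m+1} − 2.
By induction, |U(n)| = 5·2^n − 2 for all n ≥ 0.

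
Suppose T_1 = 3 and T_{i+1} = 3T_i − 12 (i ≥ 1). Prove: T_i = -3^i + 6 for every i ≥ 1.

Base case: T_1 = 3, and -3^1 + 6 = -3 + 6 = 3.
Assume T_k = -3^k + 6 for some k ≥ 1.
Then T_{k+1} = 3T_k − 12 = 3·(-3^k + 6) − 12 = -3^{k+1} + 18 − 12 = -3^{k+1} + 6.
So the formula holds for k+1, and by induction T_i = -3^i + 6 for all i ≥ 1.

T_i = -3^i + 6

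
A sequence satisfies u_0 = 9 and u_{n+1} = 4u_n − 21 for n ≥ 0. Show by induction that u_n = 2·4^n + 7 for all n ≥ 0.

Base case: u_0 = 9, and 2·4^0 + 7 = 2 + 7 = 9.
Assume u_k = 2·4^k + 7 for some k ≥ 0.
Then u_{k+1} = 4u_k − 21 = 4·(2·4^k + 7) − 21 = 8·4^k + 28 − 21 = 2·4^{k+1} + 7.
This completes the inductive step, so u_n = 2·4^n + 7 for all n ≥ 0.

u_n = 2·4^n + 7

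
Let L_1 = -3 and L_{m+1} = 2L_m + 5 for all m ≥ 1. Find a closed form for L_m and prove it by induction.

Claim: L_m = 2^m − 5.

Base case: L_1 = -3, and 2^1 − 5 = 2 − 5 = -3.
Assume L_r = 2^r − 5 for some r ≥ 1.
Then L_{r+1} = 2L_r + 5 = 2·(2^r − 5) + 5 = 2^{r+1} − 10 + 5 = 2^{r+1} − 5.
So the formula holds for r+1, and by induction L_m = 2^m − 5 for all m ≥ 1.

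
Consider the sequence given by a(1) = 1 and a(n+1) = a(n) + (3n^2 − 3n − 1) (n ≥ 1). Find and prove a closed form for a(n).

Claim: a(n) = n^3 − 3n^2 + n + 2.

Base case: a(1) = 1, and 1^3 − 3·1^2 + 1 + 2 = 1.
Assume a(r) = r^3 − 3r^2 + r + 2.
Then a(r+1) = a(r) + (3r^2 − 3r − 1) = (r^3 − 3r^2 + r + 2) + (3r^2 − 3r − 1) = r^3 − 2r + 1,
and (r+1)^3 − 3·(r+1)^2 + (r+1) + 2 = r^3 − 2r + 1.
Hence a(n) = n^3 − 3n^2 + n + 2 for every n ≥ 1, by induction.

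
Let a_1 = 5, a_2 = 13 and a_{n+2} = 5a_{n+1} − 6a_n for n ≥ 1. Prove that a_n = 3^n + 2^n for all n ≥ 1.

Base cases: a_1 = 5 and 3^1 + 2^1 = 5; a_2 = 13 and 3^2 + 2^2 = 13.
Assume a_i = 3^i + 2^i for all 1 ≤ i ≤ j, where j ≥ 2.
Then a_{j+1} = 5a_j − 6a_{j−1} = 5·(3^j + 2^j) − 6·(3^{j−1} + 2^{j−1}) = (5·3 − 6)3^{j−1} + (5·2 − 6)2^{j−1} = 9·3^{j−1} + 4·2^{j−1} = 3^{j+1} + 2^{j+1}.
This completes the inductive step, so a_n = 3^n + 2^n for all n ≥ 1.

a_n = 3^n + 2^n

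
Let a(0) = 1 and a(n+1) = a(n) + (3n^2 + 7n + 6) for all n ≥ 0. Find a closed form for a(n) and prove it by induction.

Claim: a(n) = n^3 + 2n^2 + 3n + 1.

Base case: a(0) = 1, and 0^3 + 2·0^2 + 3·0 + 1 = 1.
Assume a(m) = m^3 + 2m^2 + 3m + 1.
Then a(m+1) = a(m) + (3m^2 + 7m + 6) = (m^3 + 2m^2 + 3m + 1) + (3m^2 + 7m + 6) = m^3 + 5m^2 + 10m + 7,
and (m+1)^3 + 2·(m+1)^2 + 3·(m+1) + 1 = m^3 + 5m^2 + 10m + 7.
By induction, a(n) = n^3 + 2n^2 + 3n + 1 for all n ≥ 0.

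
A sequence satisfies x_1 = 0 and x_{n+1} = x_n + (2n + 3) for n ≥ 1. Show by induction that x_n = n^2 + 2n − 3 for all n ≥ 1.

Base case: x_1 = 0, and 1^2 + 2·1 − 3 = 0.
Assume x_j = j^2 + 2j − 3.
Then x_{j+1} = x_j + (2j + 3) = (j^2 + 2j − 3) + (2j + 3) = j^2 + 4j,
and (j+1)^2 + 2·(j+1) − 3 = j^2 + 4j.
Hence x_n = n^2 + 2n − 3 for every n ≥ 1, by induction.

x_n = n^2 + 2n − 3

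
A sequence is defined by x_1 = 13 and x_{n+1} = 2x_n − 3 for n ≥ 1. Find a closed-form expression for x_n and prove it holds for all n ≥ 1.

Claim: x_n = 5·2^n + 3.

Base case: x_1 = 13, and 5·2^1 + 3 = 10 + 3 = 13.
Assume x_r = 5·2^r + 3 for some r ≥ 1.
Then x_{r+1} = 2x_r − 3 = 2·(5·2^r + 3) − 3 = 10·2^r + 6 − 3 = 5·2^{r+1} + 3.
Hence x_n = 5·2^n + 3 for every n ≥ 1, by induction.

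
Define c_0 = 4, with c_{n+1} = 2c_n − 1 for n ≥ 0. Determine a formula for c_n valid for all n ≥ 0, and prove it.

Claim: c_n = 3·2^n + 1.

Base case: c_0 = 4, and 3·2^0 + 1 = 3 + 1 = 4.
Assume c_r = 3·2^r + 1 for some r ≥ 0.
Then c_{r+1} = 2c_r − 1 = 2·(3·2^r + 1) − 1 = 6·2^r + 2 − 1 = 3·2^{r+1} + 1.
This completes the inductive step, so c_n = 3·2^n + 1 for all n ≥ 0.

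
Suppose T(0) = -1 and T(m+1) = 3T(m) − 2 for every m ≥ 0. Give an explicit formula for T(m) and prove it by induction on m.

Claim: T(m) = -2·3^m + 1.

Base case: T(0) = -1, and -2·3^0 + 1 = -2 + 1 = -1.
Assume T(r) = -2·3^r + 1 for some r ≥ 0.
Then T(r+1) = 3T(r) − 2 = 3·(-2·3^r + 1) − 2 = -6·3^r + 3 − 2 = -2·3^{r+1} + 1.
So the formula holds for r+1, and by induction T(m) = -2·3^m + 1 for all m ≥ 0.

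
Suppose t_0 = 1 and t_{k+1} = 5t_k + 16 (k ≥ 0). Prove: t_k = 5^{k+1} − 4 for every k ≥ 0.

Base case: t_0 = 1, and 5^{0+1} − 4 = 5 − 4 = 1.
Assume t_j = 5^{j+1} − 4 for some j ≥ 0.
Then t_{j+1} = 5t_j + 16 = 5·(5^{j+1} − 4) + 16 = 5^{j+2} − 20 + 16 = 5^{j+2} − 4.
So the formula holds for j+1, and by induction t_k = 5^{k+1} − 4 for all k ≥ 0.

t_k = 5^{k+1} − 4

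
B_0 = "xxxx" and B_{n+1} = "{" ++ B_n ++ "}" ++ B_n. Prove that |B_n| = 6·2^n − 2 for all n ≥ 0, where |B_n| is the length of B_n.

Base case: |B_0| = 4, and 6·2^0 − 2 = 4.
Assume |B_j| = 6·2^j − 2.
Then |B_{j+1}| = 1 + |B_j| + 1 + |B_j| = 2|B_j| + 2 = 2(6·2^j − 2) + 2 = 6·2^{j+1} − 4 + 2 = 6·2^{j+1} − 2.
This completes the inductive step, so |B_n| = 6·2^n − 2 for all n ≥ 0.

|B_n| = 6·2^n − 2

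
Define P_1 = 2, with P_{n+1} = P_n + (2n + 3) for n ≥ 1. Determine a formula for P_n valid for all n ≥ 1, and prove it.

Claim: P_n = n^2 + 2n − 1.

Base case: P_1 = 2, and 1^2 + 2·1 − 1 = 2.
Assume P_k = k^2 + 2k − 1.
Then P_{k+1} = P_k + (2k + 3) = (k^2 + 2k − 1) + (2k + 3) = k^2 + 4k + 2,
and (k+1)^2 + 2·(k+1) − 1 = k^2 + 4k + 2.
By induction, P_n = n^2 + 2n − 1 for all n ≥ 1.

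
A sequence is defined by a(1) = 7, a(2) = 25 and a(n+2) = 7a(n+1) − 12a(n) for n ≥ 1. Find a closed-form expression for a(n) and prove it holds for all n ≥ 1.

Claim: a(n) = 3^n + 4^n.

Base cases: a(1) = 7 and 3^1 + 4^1 = 7; a(2) = 25 and 3^2 + 4^2 = 25.
Assume a(j) = 3^j + 4^j for all 1 ≤ j ≤ m, where m ≥ 2.
Then a(m+1) = 7a(m) − 12a(m−1) = 7·(3^m + 4^m) − 12·(3^{m−1} + 4^{m−1}) = (7·3 − 12)3^{m−1} + (7·4 − 12)4^{m−1} = 9·3^{m−1} + 16·4^{m−1} = 3^{m+1} + 4^{m+1}.
This completes the inductive step, so a(n) = 3^n + 4^n for all n ≥ 1.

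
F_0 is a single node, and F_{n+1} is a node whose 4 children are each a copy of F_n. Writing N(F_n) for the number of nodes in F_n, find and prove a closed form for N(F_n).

Claim: N(F_n) = (4^{n+1} − 1)/3.

Base case: N(F_0) = 1, and (4^{0+1} − 1)/3 = 1.
Assume N(F_r) = (4^{r+1} − 1)/3.
Then N(F_{r+1}) = 1 + 4N(F_r) = 1 + 4·(4^{r+1} − 1)/3 = 1 + (4^{r+2} − 4)/3 = (3 + 4^{r+2} − 4)/3 = (4^{r+2} − 1)/3.
By induction, N(F_n) = (4^{n+1} − 1)/3 for all n ≥ 0.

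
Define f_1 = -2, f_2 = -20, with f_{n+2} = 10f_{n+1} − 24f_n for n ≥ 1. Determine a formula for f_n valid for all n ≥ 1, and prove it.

Claim: f_n = -6^n + 4^n.

Base cases: f_1 = -2 and -6^1 + 4^1 = -2; f_2 = -20 and -6^2 + 4^2 = -20.
Assume f_j = -6^j + 4^j for all 1 ≤ j ≤ r, where r ≥ 2.
Then f_{r+1} = 10f_r − 24f_{r−1} = 10·(-6^r + 4^r) − 24·(-6^{r−1} + 4^{r−1}) = -(10·6 − 24)6^{r−1} + (10·4 − 24)4^{r−1} = -36·6^{r−1} + 16·4^{r−1} = -6^{r+1} + 4^{r+1}.
This completes the inductive step, so f_n = -6^n + 4^n for all n ≥ 1.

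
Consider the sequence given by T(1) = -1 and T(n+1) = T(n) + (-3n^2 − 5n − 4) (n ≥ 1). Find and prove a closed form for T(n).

Claim: T(n) = -n^3 − n^2 − 2n + 3.

Base case: T(1) = -1, and -1^3 − 1^2 − 2·1 + 3 = -1.
Assume T(m) = -m^3 − m^2 − 2m + 3.
Then T(m+1) = T(m) + (-3m^2 − 5m − 4) = (-m^3 − m^2 − 2m + 3) + (-3m^2 − 5m − 4) = -m^3 − 4m^2 − 7m − 1,
and -(m+1)^3 − (m+1)^2 − 2·(m+1) + 3 = -m^3 − 4m^2 − 7m − 1.
This completes the inductive step, so T(n) = -n^3 − n^2 − 2n + 3 for all n ≥ 1.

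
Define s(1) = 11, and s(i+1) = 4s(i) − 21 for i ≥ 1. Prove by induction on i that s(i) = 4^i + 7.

Base case: s(1) = 11, and 4^1 + 7 = 4 + 7 = 11.
Assume s(j) = 4^j + 7 for some j ≥ 1.
Then s(j+1) = 4s(j) − 21 = 4·(4^j + 7) − 21 = 4^{j+1} + 28 − 21 = 4^{j+1} + 7.
By induction, s(i) = 4^i + 7 for all i ≥ 1.

s(i) = 4^i + 7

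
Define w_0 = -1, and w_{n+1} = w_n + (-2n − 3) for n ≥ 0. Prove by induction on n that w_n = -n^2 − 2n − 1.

Base case: w_0 = -1, and -0^2 − 2·0 − 1 = -1.
Assume w_k = -k^2 − 2k − 1.
Then w_{k+1} = w_k + (-2k − 3) = (-k^2 − 2k − 1) + (-2k − 3) = -k^2 − 4k − 4,
and -(k+1)^2 − 2·(k+1) − 1 = -k^2 − 4k − 4.
By induction, w_n = -n^2 − 2n − 1 for all n ≥ 0.

w_n = -n^2 − 2n − 1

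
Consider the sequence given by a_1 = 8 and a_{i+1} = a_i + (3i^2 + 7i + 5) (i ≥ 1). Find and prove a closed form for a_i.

Claim: a_i = i^3 + 2i^2 + 2i + 3.

Base case: a_1 = 8, and 1^3 + 2·1^2 + 2·1 + 3 = 8.
Assume a_m = m^3 + 2m^2 + 2m + 3.
Then a_{m+1} = a_m + (3m^2 + 7m + 5) = (m^3 + 2m^2 + 2m + 3) + (3m^2 + 7m + 5) = m^3 + 5m^2 + 9m + 8,
and (m+1)^3 + 2·(m+1)^2 + 2·(m+1) + 3 = m^3 + 5m^2 + 9m + 8.
By induction, a_i = i^3 + 2i^2 + 2i + 3 for all i ≥ 1.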